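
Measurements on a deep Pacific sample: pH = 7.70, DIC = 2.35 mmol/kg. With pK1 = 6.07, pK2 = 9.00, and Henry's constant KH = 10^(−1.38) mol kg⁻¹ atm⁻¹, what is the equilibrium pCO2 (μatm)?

α₀ = 1 / (1 + K1/[H⁺] + K1K2/[H⁺]²) = 1 / (1 + 10^+1.63 + 10^+0.33)
   = 1 / (1 + 42.658 + 2.1380) = 1/45.796 = 0.02184
[CO2*] = α₀ × DIC = 0.02184 × 2.35 = 0.05131 mmol/kg
pCO2 = [CO2*]/KH = 5.131×10^-5 / 4.169×10^-2 = 1230 μatm

pCO2 = 1230 μatm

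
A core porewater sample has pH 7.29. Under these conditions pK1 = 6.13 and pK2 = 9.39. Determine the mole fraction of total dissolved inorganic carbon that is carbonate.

α₂ = 0.00737

α₂ = 1 / (1 + [H⁺]/K2 + [H⁺]²/(K1K2)) = 1 / (1 + 10^+2.10 + 10^+0.94)
   = 1 / (1 + 125.89 + 8.7096) = 1/135.60 = 0.007375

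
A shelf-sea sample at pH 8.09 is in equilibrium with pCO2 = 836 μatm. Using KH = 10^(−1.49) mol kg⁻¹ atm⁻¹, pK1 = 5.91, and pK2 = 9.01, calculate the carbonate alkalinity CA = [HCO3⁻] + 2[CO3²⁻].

CA = 5.08 mmol/kg

[CO2*] = KH · pCO2 = 10^(−1.49) × 836×10^-6 = 2.705×10^-5 mol/kg
α₀ = 1/(1 + K1/[H⁺] + K1K2/[H⁺]²) = 1/(1 + 10^+2.18 + 10^+1.26) = 0.005863
DIC = [CO2*]/α₀ = 2.705×10^-5 / 0.005863 = 4.614 mmol/kg
CA = (α₁ + 2α₂)·DIC = (0.8874 + 2×0.1067) × 4.614 = 5.08 mmol/kg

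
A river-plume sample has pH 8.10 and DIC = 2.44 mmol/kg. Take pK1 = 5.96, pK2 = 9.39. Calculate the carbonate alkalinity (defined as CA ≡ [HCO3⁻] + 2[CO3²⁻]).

CA = [HCO3⁻] + 2[CO3²⁻] = (α₁ + 2α₂)·DIC
At pH 8.10: [H⁺]/K1 = 10^-2.14 = 0.0072444, K2/[H⁺] = 10^-1.29 = 0.051286
α₁ = 1/(1 + 0.0072444 + 0.051286) = 1/1.0585 = 0.9447; α₂ = α₁·K2/[H⁺] = 0.04845
α₁ + 2α₂ = 1.0416
CA = 1.0416 × 2.44 = 2.54 mmol/kg

CA = 2.54 mmol/kg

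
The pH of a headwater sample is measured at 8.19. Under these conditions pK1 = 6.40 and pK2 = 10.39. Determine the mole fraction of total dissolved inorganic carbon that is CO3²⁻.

α₂ = 1 / (1 + [H⁺]/K2 + [H⁺]²/(K1K2)) = 1 / (1 + 10^+2.20 + 10^+0.41)
   = 1 / (1 + 158.49 + 2.5704) = 1/162.06 = 0.006171

α₂ = 0.00617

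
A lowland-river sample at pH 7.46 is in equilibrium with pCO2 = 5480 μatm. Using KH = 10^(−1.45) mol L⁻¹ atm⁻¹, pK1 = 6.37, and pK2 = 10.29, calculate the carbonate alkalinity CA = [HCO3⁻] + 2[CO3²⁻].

CA = 2.40 mmol/L

[CO2*] = KH · pCO2 = 10^(−1.45) × 5480×10^-6 = 1.944×10^-4 mol/L
α₀ = 1/(1 + K1/[H⁺] + K1K2/[H⁺]²) = 1/(1 + 10^+1.09 + 10^-1.74) = 0.07507
DIC = [CO2*]/α₀ = 1.944×10^-4 / 0.07507 = 2.590 mmol/L
CA = (α₁ + 2α₂)·DIC = (0.9236 + 2×0.001366) × 2.590 = 2.40 mmol/L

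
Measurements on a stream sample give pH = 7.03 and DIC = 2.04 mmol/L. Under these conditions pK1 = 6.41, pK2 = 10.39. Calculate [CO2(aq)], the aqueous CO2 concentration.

[CO2*] = 0.395 mmol/L

α₀ = 1 / (1 + K1/[H⁺] + K1K2/[H⁺]²) = 1 / (1 + 10^+0.62 + 10^-2.74)
   = 1 / (1 + 4.1687 + 0.0018197) = 1/5.1705 = 0.1934
[CO2*] = α₀ × DIC = 0.1934 × 2.04 = 0.395 mmol/L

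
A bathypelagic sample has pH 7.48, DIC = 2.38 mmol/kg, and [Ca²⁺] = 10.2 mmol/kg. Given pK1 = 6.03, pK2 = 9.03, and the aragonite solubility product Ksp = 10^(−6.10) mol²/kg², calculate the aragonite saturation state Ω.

Ω = 0.810

α₂ = 1 / (1 + [H⁺]/K2 + [H⁺]²/(K1K2)) = 1 / (1 + 10^+1.55 + 10^+0.10)
   = 1 / (1 + 35.481 + 1.2589) = 1/37.740 = 0.02650
[CO3²⁻] = α₂ × DIC = 0.02650 × 2.38 = 0.06306 mmol/kg
Ksp = 10^(−6.10) = 7.943×10^-7
Ω = [Ca²⁺][CO3²⁻]/Ksp = (10.2×10^-3)(6.306×10^-5) / 7.943×10^-7 = 0.810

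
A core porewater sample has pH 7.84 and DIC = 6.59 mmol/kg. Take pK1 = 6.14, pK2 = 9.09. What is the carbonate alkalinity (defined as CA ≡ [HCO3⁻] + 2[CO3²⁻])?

CA = [HCO3⁻] + 2[CO3²⁻] = (α₁ + 2α₂)·DIC
At pH 7.84: [H⁺]/K1 = 10^-1.70 = 0.019953, K2/[H⁺] = 10^-1.25 = 0.056234
α₁ = 1/(1 + 0.019953 + 0.056234) = 1/1.0762 = 0.9292; α₂ = α₁·K2/[H⁺] = 0.05225
α₁ + 2α₂ = 1.0337
CA = 1.0337 × 6.59 = 6.81 mmol/kg

CA = 6.81 mmol/kg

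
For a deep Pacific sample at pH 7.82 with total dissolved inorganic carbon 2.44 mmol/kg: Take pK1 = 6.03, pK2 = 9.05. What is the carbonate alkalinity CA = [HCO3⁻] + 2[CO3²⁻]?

CA = 2.54 mmol/kg

CA = [HCO3⁻] + 2[CO3²⁻] = (α₁ + 2α₂)·DIC
At pH 7.82: [H⁺]/K1 = 10^-1.79 = 0.016218, K2/[H⁺] = 10^-1.23 = 0.058884
α₁ = 1/(1 + 0.016218 + 0.058884) = 1/1.0751 = 0.9301; α₂ = α₁·K2/[H⁺] = 0.05477
α₁ + 2α₂ = 1.0397
CA = 1.0397 × 2.44 = 2.54 mmol/kg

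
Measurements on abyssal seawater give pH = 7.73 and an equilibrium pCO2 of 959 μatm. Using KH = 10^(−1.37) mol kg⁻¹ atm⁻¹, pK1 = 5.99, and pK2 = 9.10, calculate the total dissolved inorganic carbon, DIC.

[CO2*] = KH · pCO2 = 10^(−1.37) × 959×10^-6 = 4.091×10^-5 mol/kg
α₀ = 1/(1 + K1/[H⁺] + K1K2/[H⁺]²) = 1/(1 + 10^+1.74 + 10^+0.37) = 0.01715
DIC = [CO2*]/α₀ = 4.091×10^-5 / 0.01715 = 2.38 mmol/kg

DIC = 2.38 mmol/kg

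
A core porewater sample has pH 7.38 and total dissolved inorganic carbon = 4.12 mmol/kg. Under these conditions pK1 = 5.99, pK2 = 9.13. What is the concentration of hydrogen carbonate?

[HCO3⁻] = 3.89 mmol/kg

α₁ = 1 / (1 + [H⁺]/K1 + K2/[H⁺]) = 1 / (1 + 10^-1.39 + 10^-1.75)
   = 1 / (1 + 0.040738 + 0.017783) = 1/1.0585 = 0.9447
[HCO3⁻] = α₁ × DIC = 0.9447 × 4.12 = 3.89 mmol/kg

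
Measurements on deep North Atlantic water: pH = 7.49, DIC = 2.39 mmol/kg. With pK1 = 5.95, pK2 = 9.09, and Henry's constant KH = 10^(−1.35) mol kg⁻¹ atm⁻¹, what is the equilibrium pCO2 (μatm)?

pCO2 = 1460 μatm

α₀ = 1 / (1 + K1/[H⁺] + K1K2/[H⁺]²) = 1 / (1 + 10^+1.54 + 10^-0.06)
   = 1 / (1 + 34.674 + 0.87096) = 1/36.545 = 0.02736
[CO2*] = α₀ × DIC = 0.02736 × 2.39 = 0.06540 mmol/kg
pCO2 = [CO2*]/KH = 6.540×10^-5 / 4.467×10^-2 = 1460 μatm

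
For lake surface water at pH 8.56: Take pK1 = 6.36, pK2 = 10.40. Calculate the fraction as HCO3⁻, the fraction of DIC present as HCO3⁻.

α₁ = 1 / (1 + [H⁺]/K1 + K2/[H⁺]) = 1 / (1 + 10^-2.20 + 10^-1.84)
   = 1 / (1 + 0.0063096 + 0.014454) = 1/1.0208 = 0.9797

α₁ = 0.980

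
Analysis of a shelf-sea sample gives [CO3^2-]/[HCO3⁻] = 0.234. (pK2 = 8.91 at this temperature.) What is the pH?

From K2 = [H⁺][CO3^2-]/[HCO3⁻]:  pH = pK2 + log₁₀([CO3^2-]/[HCO3⁻])
log₁₀(0.234) = -0.631
pH = 8.91 + (-0.631) = 8.28

pH = 8.28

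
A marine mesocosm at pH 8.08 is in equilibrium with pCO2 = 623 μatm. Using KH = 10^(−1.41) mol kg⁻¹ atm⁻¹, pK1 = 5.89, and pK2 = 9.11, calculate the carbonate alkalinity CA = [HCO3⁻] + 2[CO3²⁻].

[CO2*] = KH · pCO2 = 10^(−1.41) × 623×10^-6 = 2.424×10^-5 mol/kg
α₀ = 1/(1 + K1/[H⁺] + K1K2/[H⁺]²) = 1/(1 + 10^+2.19 + 10^+1.16) = 0.005871
DIC = [CO2*]/α₀ = 2.424×10^-5 / 0.005871 = 4.129 mmol/kg
CA = (α₁ + 2α₂)·DIC = (0.9093 + 2×0.08486) × 4.129 = 4.45 mmol/kg

CA = 4.45 mmol/kg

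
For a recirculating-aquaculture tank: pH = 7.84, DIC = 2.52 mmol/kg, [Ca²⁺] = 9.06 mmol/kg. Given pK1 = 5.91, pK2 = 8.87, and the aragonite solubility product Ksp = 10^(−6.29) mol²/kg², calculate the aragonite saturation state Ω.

Ω = 3.76

α₂ = 1 / (1 + [H⁺]/K2 + [H⁺]²/(K1K2)) = 1 / (1 + 10^+1.03 + 10^-0.90)
   = 1 / (1 + 10.715 + 0.12589) = 1/11.841 = 0.08445
[CO3²⁻] = α₂ × DIC = 0.08445 × 2.52 = 0.2128 mmol/kg
Ksp = 10^(−6.29) = 5.129×10^-7
Ω = [Ca²⁺][CO3²⁻]/Ksp = (9.06×10^-3)(2.128×10^-4) / 5.129×10^-7 = 3.76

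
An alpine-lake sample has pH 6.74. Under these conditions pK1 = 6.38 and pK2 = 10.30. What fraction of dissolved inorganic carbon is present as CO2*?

α₀ = 1 / (1 + K1/[H⁺] + K1K2/[H⁺]²) = 1 / (1 + 10^+0.36 + 10^-3.20)
   = 1 / (1 + 2.2909 + 0.00063096) = 1/3.2915 = 0.3038

α₀ = 0.304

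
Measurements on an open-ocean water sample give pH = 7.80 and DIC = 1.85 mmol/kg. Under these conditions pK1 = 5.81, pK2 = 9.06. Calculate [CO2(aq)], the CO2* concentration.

[CO2*] = 17.8 μmol/kg

α₀ = 1 / (1 + K1/[H⁺] + K1K2/[H⁺]²) = 1 / (1 + 10^+1.99 + 10^+0.73)
   = 1 / (1 + 97.724 + 5.3703) = 1/104.09 = 0.009607
[CO2*] = α₀ × DIC = 0.009607 × 1.85 = 0.0178 mmol/kg = 17.8 μmol/kg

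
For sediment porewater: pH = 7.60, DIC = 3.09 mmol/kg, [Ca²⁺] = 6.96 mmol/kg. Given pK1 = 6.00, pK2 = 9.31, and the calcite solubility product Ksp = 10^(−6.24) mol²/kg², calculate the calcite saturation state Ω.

Ω = 0.698

α₂ = 1 / (1 + [H⁺]/K2 + [H⁺]²/(K1K2)) = 1 / (1 + 10^+1.71 + 10^+0.11)
   = 1 / (1 + 51.286 + 1.2882) = 1/53.574 = 0.01867
[CO3²⁻] = α₂ × DIC = 0.01867 × 3.09 = 0.05768 mmol/kg
Ksp = 10^(−6.24) = 5.754×10^-7
Ω = [Ca²⁺][CO3²⁻]/Ksp = (6.96×10^-3)(5.768×10^-5) / 5.754×10^-7 = 0.698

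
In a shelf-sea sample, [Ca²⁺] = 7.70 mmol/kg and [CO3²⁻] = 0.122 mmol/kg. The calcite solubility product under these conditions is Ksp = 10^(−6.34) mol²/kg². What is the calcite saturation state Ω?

Ksp = 10^(−6.34) = 4.571×10^-7
Ω = [Ca²⁺][CO3²⁻]/Ksp = (7.70×10^-3)(0.122×10^-3) / 4.571×10^-7 = 2.06

Ω = 2.06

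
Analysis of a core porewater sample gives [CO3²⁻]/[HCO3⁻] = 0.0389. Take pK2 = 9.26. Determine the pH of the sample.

pH = 7.85

From K2 = [H⁺][CO3²⁻]/[HCO3⁻]:  pH = pK2 + log₁₀([CO3²⁻]/[HCO3⁻])
log₁₀(0.0389) = -1.410
pH = 9.26 + (-1.410) = 7.85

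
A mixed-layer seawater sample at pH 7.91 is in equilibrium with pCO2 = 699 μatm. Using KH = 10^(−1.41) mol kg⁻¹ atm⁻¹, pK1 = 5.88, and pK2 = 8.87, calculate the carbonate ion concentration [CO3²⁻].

[CO3²⁻] = 0.320 mmol/kg

[CO2*] = KH · pCO2 = 10^(−1.41) × 699×10^-6 = 2.719×10^-5 mol/kg
α₀ = 1/(1 + K1/[H⁺] + K1K2/[H⁺]²) = 1/(1 + 10^+2.03 + 10^+1.07) = 0.008340
DIC = [CO2*]/α₀ = 2.719×10^-5 / 0.008340 = 3.261 mmol/kg
[CO3²⁻] = α₂·DIC; α₂ = 0.09799, so [CO3²⁻] = 0.09799 × 3.261 = 0.320 mmol/kg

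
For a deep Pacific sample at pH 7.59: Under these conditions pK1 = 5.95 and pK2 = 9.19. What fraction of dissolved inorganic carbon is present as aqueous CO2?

α₀ = 0.0219

α₀ = 1 / (1 + K1/[H⁺] + K1K2/[H⁺]²) = 1 / (1 + 10^+1.64 + 10^+0.04)
   = 1 / (1 + 43.652 + 1.0965) = 1/45.748 = 0.02186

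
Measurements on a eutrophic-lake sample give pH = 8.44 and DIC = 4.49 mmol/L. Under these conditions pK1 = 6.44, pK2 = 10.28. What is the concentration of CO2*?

[CO2*] = 0.0438 mmol/L

α₀ = 1 / (1 + K1/[H⁺] + K1K2/[H⁺]²) = 1 / (1 + 10^+2.00 + 10^+0.16)
   = 1 / (1 + 100.00 + 1.4454) = 1/102.45 = 0.009761
[CO2*] = α₀ × DIC = 0.009761 × 4.49 = 0.0438 mmol/L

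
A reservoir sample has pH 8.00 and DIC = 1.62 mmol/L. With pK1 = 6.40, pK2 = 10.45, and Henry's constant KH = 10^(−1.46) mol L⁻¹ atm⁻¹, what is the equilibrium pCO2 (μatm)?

pCO2 = 1140 μatm

α₀ = 1 / (1 + K1/[H⁺] + K1K2/[H⁺]²) = 1 / (1 + 10^+1.60 + 10^-0.85)
   = 1 / (1 + 39.811 + 0.14125) = 1/40.952 = 0.02442
[CO2*] = α₀ × DIC = 0.02442 × 1.62 = 0.03956 mmol/L
pCO2 = [CO2*]/KH = 3.956×10^-5 / 3.467×10^-2 = 1140 μatm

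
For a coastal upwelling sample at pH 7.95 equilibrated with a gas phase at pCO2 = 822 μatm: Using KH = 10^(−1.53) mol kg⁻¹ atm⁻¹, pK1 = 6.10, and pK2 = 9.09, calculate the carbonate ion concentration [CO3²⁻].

[CO3²⁻] = 0.124 mmol/kg

[CO2*] = KH · pCO2 = 10^(−1.53) × 822×10^-6 = 2.426×10^-5 mol/kg
α₀ = 1/(1 + K1/[H⁺] + K1K2/[H⁺]²) = 1/(1 + 10^+1.85 + 10^+0.71) = 0.01300
DIC = [CO2*]/α₀ = 2.426×10^-5 / 0.01300 = 1.866 mmol/kg
[CO3²⁻] = α₂·DIC; α₂ = 0.06667, so [CO3²⁻] = 0.06667 × 1.866 = 0.124 mmol/kg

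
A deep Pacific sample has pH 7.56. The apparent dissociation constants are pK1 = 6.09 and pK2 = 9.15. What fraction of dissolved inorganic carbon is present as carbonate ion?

α₂ = 0.0243

α₂ = 1 / (1 + [H⁺]/K2 + [H⁺]²/(K1K2)) = 1 / (1 + 10^+1.59 + 10^+0.12)
   = 1 / (1 + 38.905 + 1.3183) = 1/41.223 = 0.02426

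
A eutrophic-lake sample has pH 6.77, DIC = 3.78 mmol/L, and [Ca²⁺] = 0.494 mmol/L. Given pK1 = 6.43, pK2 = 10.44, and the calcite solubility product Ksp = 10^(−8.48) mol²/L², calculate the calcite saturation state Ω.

α₂ = 1 / (1 + [H⁺]/K2 + [H⁺]²/(K1K2)) = 1 / (1 + 10^+3.67 + 10^+3.33)
   = 1 / (1 + 4677.4 + 2138.0) = 1/6816.3 = 0.0001467
[CO3²⁻] = α₂ × DIC = 0.0001467 × 3.78 = 0.0005546 mmol/L = 0.5546 μmol/L
Ksp = 10^(−8.48) = 3.311×10^-9
Ω = [Ca²⁺][CO3²⁻]/Ksp = (0.494×10^-3)(5.546×10^-7) / 3.311×10^-9 = 0.0827

Ω = 0.0827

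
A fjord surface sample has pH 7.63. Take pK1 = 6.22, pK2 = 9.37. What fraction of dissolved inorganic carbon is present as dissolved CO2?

α₀ = 1 / (1 + K1/[H⁺] + K1K2/[H⁺]²) = 1 / (1 + 10^+1.41 + 10^-0.33)
   = 1 / (1 + 25.704 + 0.46774) = 1/27.172 = 0.03680

α₀ = 0.0368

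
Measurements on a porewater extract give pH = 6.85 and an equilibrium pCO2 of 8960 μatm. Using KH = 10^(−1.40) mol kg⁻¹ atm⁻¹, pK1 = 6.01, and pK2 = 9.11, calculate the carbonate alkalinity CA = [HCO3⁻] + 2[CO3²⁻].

[CO2*] = KH · pCO2 = 10^(−1.40) × 8960×10^-6 = 3.567×10^-4 mol/kg
α₀ = 1/(1 + K1/[H⁺] + K1K2/[H⁺]²) = 1/(1 + 10^+0.84 + 10^-1.42) = 0.1257
DIC = [CO2*]/α₀ = 3.567×10^-4 / 0.1257 = 2.838 mmol/kg
CA = (α₁ + 2α₂)·DIC = (0.8695 + 2×0.004778) × 2.838 = 2.49 mmol/kg

CA = 2.49 mmol/kg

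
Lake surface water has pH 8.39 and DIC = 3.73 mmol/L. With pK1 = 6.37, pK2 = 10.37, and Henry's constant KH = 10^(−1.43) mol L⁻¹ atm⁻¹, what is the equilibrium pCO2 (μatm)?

α₀ = 1 / (1 + K1/[H⁺] + K1K2/[H⁺]²) = 1 / (1 + 10^+2.02 + 10^+0.04)
   = 1 / (1 + 104.71 + 1.0965) = 1/106.81 = 0.009362
[CO2*] = α₀ × DIC = 0.009362 × 3.73 = 0.03492 mmol/L
pCO2 = [CO2*]/KH = 3.492×10^-5 / 3.715×10^-2 = 940 μatm

pCO2 = 940 μatm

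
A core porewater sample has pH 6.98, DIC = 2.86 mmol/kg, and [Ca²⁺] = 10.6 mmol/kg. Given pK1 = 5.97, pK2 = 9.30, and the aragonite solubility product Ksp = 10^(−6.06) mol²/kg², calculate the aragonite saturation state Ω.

Ω = 0.151

α₂ = 1 / (1 + [H⁺]/K2 + [H⁺]²/(K1K2)) = 1 / (1 + 10^+2.32 + 10^+1.31)
   = 1 / (1 + 208.93 + 20.417) = 1/230.35 = 0.004341
[CO3²⁻] = α₂ × DIC = 0.004341 × 2.86 = 0.01242 mmol/kg = 12.42 μmol/kg
Ksp = 10^(−6.06) = 8.710×10^-7
Ω = [Ca²⁺][CO3²⁻]/Ksp = (10.6×10^-3)(1.242×10^-5) / 8.710×10^-7 = 0.151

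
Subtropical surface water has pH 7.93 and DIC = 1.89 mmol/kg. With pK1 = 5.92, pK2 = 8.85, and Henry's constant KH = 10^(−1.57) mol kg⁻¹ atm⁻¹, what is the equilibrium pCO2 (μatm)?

α₀ = 1 / (1 + K1/[H⁺] + K1K2/[H⁺]²) = 1 / (1 + 10^+2.01 + 10^+1.09)
   = 1 / (1 + 102.33 + 12.303) = 1/115.63 = 0.008648
[CO2*] = α₀ × DIC = 0.008648 × 1.89 = 0.01634 mmol/kg = 16.34 μmol/kg
pCO2 = [CO2*]/KH = 1.634×10^-5 / 2.692×10^-2 = 607 μatm

pCO2 = 607 μatm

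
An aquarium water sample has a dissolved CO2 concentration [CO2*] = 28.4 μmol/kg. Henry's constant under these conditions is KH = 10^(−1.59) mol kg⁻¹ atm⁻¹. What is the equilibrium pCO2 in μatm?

KH = 10^(−1.59) = 2.570×10^-2 mol kg⁻¹ atm⁻¹
pCO2 = [CO2*]/KH = 28.4×10^-6 / 2.570×10^-2 = 1.10×10^-3 atm = 1100 μatm

pCO2 = 1100 μatm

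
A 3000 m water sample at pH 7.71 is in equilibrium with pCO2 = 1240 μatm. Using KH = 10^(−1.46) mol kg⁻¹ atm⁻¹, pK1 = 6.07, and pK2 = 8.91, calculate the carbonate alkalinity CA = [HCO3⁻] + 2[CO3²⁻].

[CO2*] = KH · pCO2 = 10^(−1.46) × 1240×10^-6 = 4.300×10^-5 mol/kg
α₀ = 1/(1 + K1/[H⁺] + K1K2/[H⁺]²) = 1/(1 + 10^+1.64 + 10^+0.44) = 0.02109
DIC = [CO2*]/α₀ = 4.300×10^-5 / 0.02109 = 2.038 mmol/kg
CA = (α₁ + 2α₂)·DIC = (0.9208 + 2×0.05810) × 2.038 = 2.11 mmol/kg

CA = 2.11 mmol/kg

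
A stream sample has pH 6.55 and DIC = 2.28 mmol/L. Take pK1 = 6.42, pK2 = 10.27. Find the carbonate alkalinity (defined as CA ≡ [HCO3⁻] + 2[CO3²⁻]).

CA = [HCO3⁻] + 2[CO3²⁻] = (α₁ + 2α₂)·DIC
At pH 6.55: [H⁺]/K1 = 10^-0.13 = 0.74131, K2/[H⁺] = 10^-3.72 = 0.00019055
α₁ = 1/(1 + 0.74131 + 0.00019055) = 1/1.7415 = 0.5742; α₂ = α₁·K2/[H⁺] = 0.0001094
α₁ + 2α₂ = 0.5744
CA = 0.5744 × 2.28 = 1.31 mmol/L

CA = 1.31 mmol/L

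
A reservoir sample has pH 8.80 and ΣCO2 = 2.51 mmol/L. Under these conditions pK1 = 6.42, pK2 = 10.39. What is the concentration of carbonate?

α₂ = 1 / (1 + [H⁺]/K2 + [H⁺]²/(K1K2)) = 1 / (1 + 10^+1.59 + 10^-0.79)
   = 1 / (1 + 38.905 + 0.16218) = 1/40.067 = 0.02496
[CO3²⁻] = α₂ × DIC = 0.02496 × 2.51 = 0.0626 mmol/L

[CO3²⁻] = 0.0626 mmol/L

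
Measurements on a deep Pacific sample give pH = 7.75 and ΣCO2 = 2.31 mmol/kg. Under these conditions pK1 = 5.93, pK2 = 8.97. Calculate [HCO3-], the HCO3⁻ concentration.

α₁ = 1 / (1 + [H⁺]/K1 + K2/[H⁺]) = 1 / (1 + 10^-1.82 + 10^-1.22)
   = 1 / (1 + 0.015136 + 0.060256) = 1/1.0754 = 0.9299
[HCO3⁻] = α₁ × DIC = 0.9299 × 2.31 = 2.15 mmol/kg

[HCO3⁻] = 2.15 mmol/kg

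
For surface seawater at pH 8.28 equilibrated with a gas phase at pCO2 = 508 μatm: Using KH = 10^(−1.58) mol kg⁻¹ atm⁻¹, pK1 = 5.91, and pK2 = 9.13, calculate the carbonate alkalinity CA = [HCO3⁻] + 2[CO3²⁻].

[CO2*] = KH · pCO2 = 10^(−1.58) × 508×10^-6 = 1.336×10^-5 mol/kg
α₀ = 1/(1 + K1/[H⁺] + K1K2/[H⁺]²) = 1/(1 + 10^+2.37 + 10^+1.52) = 0.003724
DIC = [CO2*]/α₀ = 1.336×10^-5 / 0.003724 = 3.588 mmol/kg
CA = (α₁ + 2α₂)·DIC = (0.8730 + 2×0.1233) × 3.588 = 4.02 mmol/kg

CA = 4.02 mmol/kg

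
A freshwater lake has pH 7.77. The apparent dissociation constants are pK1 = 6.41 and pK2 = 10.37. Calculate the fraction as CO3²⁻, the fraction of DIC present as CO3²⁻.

α₂ = 1 / (1 + [H⁺]/K2 + [H⁺]²/(K1K2)) = 1 / (1 + 10^+2.60 + 10^+1.24)
   = 1 / (1 + 398.11 + 17.378) = 1/416.49 = 0.002401

α₂ = 0.00240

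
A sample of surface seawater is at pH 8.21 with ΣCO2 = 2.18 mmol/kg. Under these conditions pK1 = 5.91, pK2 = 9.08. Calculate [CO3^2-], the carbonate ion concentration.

[CO3²⁻] = 0.258 mmol/kg

α₂ = 1 / (1 + [H⁺]/K2 + [H⁺]²/(K1K2)) = 1 / (1 + 10^+0.87 + 10^-1.43)
   = 1 / (1 + 7.4131 + 0.037154) = 1/8.4503 = 0.1183
[CO3²⁻] = α₂ × DIC = 0.1183 × 2.18 = 0.258 mmol/kg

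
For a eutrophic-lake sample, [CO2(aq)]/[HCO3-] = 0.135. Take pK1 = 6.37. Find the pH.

pH = 7.24

From K1 = [H⁺][HCO3-]/[CO2(aq)]:  pH = pK1 − log₁₀([CO2(aq)]/[HCO3-])
log₁₀(0.135) = -0.870
pH = 6.37 − (-0.870) = 7.24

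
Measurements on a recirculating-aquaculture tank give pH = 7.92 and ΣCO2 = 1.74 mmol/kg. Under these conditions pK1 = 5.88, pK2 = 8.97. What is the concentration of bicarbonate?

[HCO3⁻] = 1.58 mmol/kg

α₁ = 1 / (1 + [H⁺]/K1 + K2/[H⁺]) = 1 / (1 + 10^-2.04 + 10^-1.05)
   = 1 / (1 + 0.0091201 + 0.089125) = 1/1.0982 = 0.9105
[HCO3⁻] = α₁ × DIC = 0.9105 × 1.74 = 1.58 mmol/kg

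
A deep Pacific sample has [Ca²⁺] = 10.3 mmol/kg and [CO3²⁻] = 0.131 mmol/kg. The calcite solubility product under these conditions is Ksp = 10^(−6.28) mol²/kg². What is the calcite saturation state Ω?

Ω = 2.57

Ksp = 10^(−6.28) = 5.248×10^-7
Ω = [Ca²⁺][CO3²⁻]/Ksp = (10.3×10^-3)(0.131×10^-3) / 5.248×10^-7 = 2.57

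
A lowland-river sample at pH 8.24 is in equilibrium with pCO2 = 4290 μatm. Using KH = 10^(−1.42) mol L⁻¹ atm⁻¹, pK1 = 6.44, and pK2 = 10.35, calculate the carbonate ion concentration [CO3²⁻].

[CO3²⁻] = 0.0799 mmol/L

[CO2*] = KH · pCO2 = 10^(−1.42) × 4290×10^-6 = 1.631×10^-4 mol/L
α₀ = 1/(1 + K1/[H⁺] + K1K2/[H⁺]²) = 1/(1 + 10^+1.80 + 10^-0.31) = 0.01548
DIC = [CO2*]/α₀ = 1.631×10^-4 / 0.01548 = 10.53 mmol/L
[CO3²⁻] = α₂·DIC; α₂ = 0.007583, so [CO3²⁻] = 0.007583 × 10.53 = 0.0799 mmol/L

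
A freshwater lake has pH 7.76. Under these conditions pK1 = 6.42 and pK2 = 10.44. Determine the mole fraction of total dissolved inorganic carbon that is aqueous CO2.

α₀ = 1 / (1 + K1/[H⁺] + K1K2/[H⁺]²) = 1 / (1 + 10^+1.34 + 10^-1.34)
   = 1 / (1 + 21.878 + 0.045709) = 1/22.923 = 0.04362

α₀ = 0.0436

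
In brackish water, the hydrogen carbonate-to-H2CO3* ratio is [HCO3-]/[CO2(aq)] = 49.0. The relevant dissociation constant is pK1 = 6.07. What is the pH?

pH = 7.76

From K1 = [H⁺][HCO3-]/[CO2(aq)]:  pH = pK1 + log₁₀([HCO3-]/[CO2(aq)])
log₁₀(49.0) = +1.690
pH = 6.07 + (+1.690) = 7.76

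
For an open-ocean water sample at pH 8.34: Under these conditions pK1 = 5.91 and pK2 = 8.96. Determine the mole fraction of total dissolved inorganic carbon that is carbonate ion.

α₂ = 0.193

α₂ = 1 / (1 + [H⁺]/K2 + [H⁺]²/(K1K2)) = 1 / (1 + 10^+0.62 + 10^-1.81)
   = 1 / (1 + 4.1687 + 0.015488) = 1/5.1842 = 0.1929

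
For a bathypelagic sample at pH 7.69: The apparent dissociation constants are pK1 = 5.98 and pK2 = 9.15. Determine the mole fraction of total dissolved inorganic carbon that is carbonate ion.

α₂ = 1 / (1 + [H⁺]/K2 + [H⁺]²/(K1K2)) = 1 / (1 + 10^+1.46 + 10^-0.25)
   = 1 / (1 + 28.840 + 0.56234) = 1/30.403 = 0.03289

α₂ = 0.0329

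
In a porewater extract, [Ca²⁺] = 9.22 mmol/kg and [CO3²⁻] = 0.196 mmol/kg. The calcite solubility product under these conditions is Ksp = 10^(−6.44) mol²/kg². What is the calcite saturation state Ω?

Ω = 4.98

Ksp = 10^(−6.44) = 3.631×10^-7
Ω = [Ca²⁺][CO3²⁻]/Ksp = (9.22×10^-3)(0.196×10^-3) / 3.631×10^-7 = 4.98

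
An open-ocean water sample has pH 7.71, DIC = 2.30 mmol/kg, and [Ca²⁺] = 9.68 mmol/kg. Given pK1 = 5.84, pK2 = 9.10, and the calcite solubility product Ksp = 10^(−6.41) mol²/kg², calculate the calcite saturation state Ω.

Ω = 2.21

α₂ = 1 / (1 + [H⁺]/K2 + [H⁺]²/(K1K2)) = 1 / (1 + 10^+1.39 + 10^-0.48)
   = 1 / (1 + 24.547 + 0.33113) = 1/25.878 = 0.03864
[CO3²⁻] = α₂ × DIC = 0.03864 × 2.30 = 0.08888 mmol/kg
Ksp = 10^(−6.41) = 3.890×10^-7
Ω = [Ca²⁺][CO3²⁻]/Ksp = (9.68×10^-3)(8.888×10^-5) / 3.890×10^-7 = 2.21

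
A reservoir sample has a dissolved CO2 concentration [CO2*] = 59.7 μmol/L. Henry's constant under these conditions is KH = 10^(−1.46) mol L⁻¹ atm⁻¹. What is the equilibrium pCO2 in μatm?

pCO2 = 1720 μatm

KH = 10^(−1.46) = 3.467×10^-2 mol L⁻¹ atm⁻¹
pCO2 = [CO2*]/KH = 59.7×10^-6 / 3.467×10^-2 = 1.72×10^-3 atm = 1720 μatm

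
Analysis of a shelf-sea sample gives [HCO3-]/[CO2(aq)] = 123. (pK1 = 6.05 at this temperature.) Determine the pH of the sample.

From K1 = [H⁺][HCO3-]/[CO2(aq)]:  pH = pK1 + log₁₀([HCO3-]/[CO2(aq)])
log₁₀(123) = +2.090
pH = 6.05 + (+2.090) = 8.14

pH = 8.14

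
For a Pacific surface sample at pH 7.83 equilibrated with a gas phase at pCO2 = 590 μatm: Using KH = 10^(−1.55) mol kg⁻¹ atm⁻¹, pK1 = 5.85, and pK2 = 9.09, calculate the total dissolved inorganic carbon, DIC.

[CO2*] = KH · pCO2 = 10^(−1.55) × 590×10^-6 = 1.663×10^-5 mol/kg
α₀ = 1/(1 + K1/[H⁺] + K1K2/[H⁺]²) = 1/(1 + 10^+1.98 + 10^+0.72) = 0.009828
DIC = [CO2*]/α₀ = 1.663×10^-5 / 0.009828 = 1.69 mmol/kg

DIC = 1.69 mmol/kg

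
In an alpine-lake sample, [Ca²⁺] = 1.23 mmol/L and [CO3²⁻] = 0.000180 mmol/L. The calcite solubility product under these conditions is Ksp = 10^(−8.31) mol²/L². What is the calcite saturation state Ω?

Ω = 0.0452

Ksp = 10^(−8.31) = 4.898×10^-9
Ω = [Ca²⁺][CO3²⁻]/Ksp = (1.23×10^-3)(0.000180×10^-3) / 4.898×10^-9 = 0.0452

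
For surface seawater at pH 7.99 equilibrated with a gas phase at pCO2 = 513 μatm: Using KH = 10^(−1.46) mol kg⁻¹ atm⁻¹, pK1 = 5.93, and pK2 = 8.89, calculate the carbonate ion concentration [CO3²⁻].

[CO2*] = KH · pCO2 = 10^(−1.46) × 513×10^-6 = 1.779×10^-5 mol/kg
α₀ = 1/(1 + K1/[H⁺] + K1K2/[H⁺]²) = 1/(1 + 10^+2.06 + 10^+1.16) = 0.007676
DIC = [CO2*]/α₀ = 1.779×10^-5 / 0.007676 = 2.317 mmol/kg
[CO3²⁻] = α₂·DIC; α₂ = 0.1110, so [CO3²⁻] = 0.1110 × 2.317 = 0.257 mmol/kg

[CO3²⁻] = 0.257 mmol/kg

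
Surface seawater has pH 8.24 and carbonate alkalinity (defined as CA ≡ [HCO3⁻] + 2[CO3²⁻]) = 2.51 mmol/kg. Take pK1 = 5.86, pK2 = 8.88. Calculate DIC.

DIC = 2.12 mmol/kg

CA = [HCO3⁻] + 2[CO3²⁻] = (α₁ + 2α₂)·DIC
At pH 8.24: [H⁺]/K1 = 10^-2.38 = 0.0041687, K2/[H⁺] = 10^-0.64 = 0.22909
α₁ = 1/(1 + 0.0041687 + 0.22909) = 1/1.2333 = 0.8109; α₂ = α₁·K2/[H⁺] = 0.1858
α₁ + 2α₂ = 1.1824
DIC = CA / (α₁ + 2α₂) = 2.51 / 1.1824 = 2.12 mmol/kg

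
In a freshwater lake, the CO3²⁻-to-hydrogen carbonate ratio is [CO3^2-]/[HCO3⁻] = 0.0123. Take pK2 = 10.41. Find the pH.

pH = 8.50

From K2 = [H⁺][CO3^2-]/[HCO3⁻]:  pH = pK2 + log₁₀([CO3^2-]/[HCO3⁻])
log₁₀(0.0123) = -1.910
pH = 10.41 + (-1.910) = 8.50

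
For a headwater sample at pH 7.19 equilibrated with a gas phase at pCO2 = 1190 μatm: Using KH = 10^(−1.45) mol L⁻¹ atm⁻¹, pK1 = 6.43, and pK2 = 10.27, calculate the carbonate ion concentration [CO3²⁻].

[CO2*] = KH · pCO2 = 10^(−1.45) × 1190×10^-6 = 4.222×10^-5 mol/L
α₀ = 1/(1 + K1/[H⁺] + K1K2/[H⁺]²) = 1/(1 + 10^+0.76 + 10^-2.32) = 0.1479
DIC = [CO2*]/α₀ = 4.222×10^-5 / 0.1479 = 0.2854 mmol/L
[CO3²⁻] = α₂·DIC; α₂ = 0.0007081, so [CO3²⁻] = 0.0007081 × 0.2854 = 0.000202 mmol/L = 0.202 μmol/L

[CO3²⁻] = 0.202 μmol/L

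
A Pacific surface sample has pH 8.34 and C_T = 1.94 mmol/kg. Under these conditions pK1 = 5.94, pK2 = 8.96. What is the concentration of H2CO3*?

[CO2*] = 6.21 μmol/kg

α₀ = 1 / (1 + K1/[H⁺] + K1K2/[H⁺]²) = 1 / (1 + 10^+2.40 + 10^+1.78)
   = 1 / (1 + 251.19 + 60.256) = 1/312.44 = 0.003201
[CO2*] = α₀ × DIC = 0.003201 × 1.94 = 0.00621 mmol/kg = 6.21 μmol/kg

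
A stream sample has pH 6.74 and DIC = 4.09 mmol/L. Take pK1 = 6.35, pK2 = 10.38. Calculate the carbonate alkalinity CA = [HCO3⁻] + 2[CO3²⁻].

CA = [HCO3⁻] + 2[CO3²⁻] = (α₁ + 2α₂)·DIC
At pH 6.74: [H⁺]/K1 = 10^-0.39 = 0.40738, K2/[H⁺] = 10^-3.64 = 0.00022909
α₁ = 1/(1 + 0.40738 + 0.00022909) = 1/1.4076 = 0.7104; α₂ = α₁·K2/[H⁺] = 0.0001627
α₁ + 2α₂ = 0.7107
CA = 0.7107 × 4.09 = 2.91 mmol/L

CA = 2.91 mmol/L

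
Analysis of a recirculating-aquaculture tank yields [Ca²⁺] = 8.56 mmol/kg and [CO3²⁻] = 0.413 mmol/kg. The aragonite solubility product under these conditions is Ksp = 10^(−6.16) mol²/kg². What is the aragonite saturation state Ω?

Ksp = 10^(−6.16) = 6.918×10^-7
Ω = [Ca²⁺][CO3²⁻]/Ksp = (8.56×10^-3)(0.413×10^-3) / 6.918×10^-7 = 5.11

Ω = 5.11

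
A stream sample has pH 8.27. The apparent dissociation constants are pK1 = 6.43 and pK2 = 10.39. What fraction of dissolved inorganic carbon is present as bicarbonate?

α₁ = 0.978

α₁ = 1 / (1 + [H⁺]/K1 + K2/[H⁺]) = 1 / (1 + 10^-1.84 + 10^-2.12)
   = 1 / (1 + 0.014454 + 0.0075858) = 1/1.0220 = 0.9784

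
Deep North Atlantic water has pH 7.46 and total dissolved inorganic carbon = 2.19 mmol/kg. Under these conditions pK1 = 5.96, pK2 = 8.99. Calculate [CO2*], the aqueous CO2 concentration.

[CO2*] = 0.0653 mmol/kg

α₀ = 1 / (1 + K1/[H⁺] + K1K2/[H⁺]²) = 1 / (1 + 10^+1.50 + 10^-0.03)
   = 1 / (1 + 31.623 + 0.93325) = 1/33.556 = 0.02980
[CO2*] = α₀ × DIC = 0.02980 × 2.19 = 0.0653 mmol/kg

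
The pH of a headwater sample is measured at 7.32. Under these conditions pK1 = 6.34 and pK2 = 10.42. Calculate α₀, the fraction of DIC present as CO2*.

α₀ = 0.0947

α₀ = 1 / (1 + K1/[H⁺] + K1K2/[H⁺]²) = 1 / (1 + 10^+0.98 + 10^-2.12)
   = 1 / (1 + 9.5499 + 0.0075858) = 1/10.558 = 0.09472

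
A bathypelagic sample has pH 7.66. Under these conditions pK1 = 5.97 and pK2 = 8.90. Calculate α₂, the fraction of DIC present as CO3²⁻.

α₂ = 1 / (1 + [H⁺]/K2 + [H⁺]²/(K1K2)) = 1 / (1 + 10^+1.24 + 10^-0.45)
   = 1 / (1 + 17.378 + 0.35481) = 1/18.733 = 0.05338

α₂ = 0.0534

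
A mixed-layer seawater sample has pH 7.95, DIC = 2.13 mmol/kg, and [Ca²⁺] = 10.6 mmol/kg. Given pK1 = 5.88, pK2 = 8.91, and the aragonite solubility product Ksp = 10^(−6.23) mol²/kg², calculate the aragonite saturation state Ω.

Ω = 3.76

α₂ = 1 / (1 + [H⁺]/K2 + [H⁺]²/(K1K2)) = 1 / (1 + 10^+0.96 + 10^-1.11)
   = 1 / (1 + 9.1201 + 0.077625) = 1/10.198 = 0.09806
[CO3²⁻] = α₂ × DIC = 0.09806 × 2.13 = 0.2089 mmol/kg
Ksp = 10^(−6.23) = 5.888×10^-7
Ω = [Ca²⁺][CO3²⁻]/Ksp = (10.6×10^-3)(2.089×10^-4) / 5.888×10^-7 = 3.76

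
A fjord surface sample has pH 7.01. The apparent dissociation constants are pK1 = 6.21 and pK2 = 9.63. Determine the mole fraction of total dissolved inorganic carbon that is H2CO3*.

α₀ = 1 / (1 + K1/[H⁺] + K1K2/[H⁺]²) = 1 / (1 + 10^+0.80 + 10^-1.82)
   = 1 / (1 + 6.3096 + 0.015136) = 1/7.3247 = 0.1365

α₀ = 0.137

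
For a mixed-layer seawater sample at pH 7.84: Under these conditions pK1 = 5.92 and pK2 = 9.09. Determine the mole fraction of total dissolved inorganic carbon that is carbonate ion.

α₂ = 0.0526

α₂ = 1 / (1 + [H⁺]/K2 + [H⁺]²/(K1K2)) = 1 / (1 + 10^+1.25 + 10^-0.67)
   = 1 / (1 + 17.783 + 0.21380) = 1/18.997 = 0.05264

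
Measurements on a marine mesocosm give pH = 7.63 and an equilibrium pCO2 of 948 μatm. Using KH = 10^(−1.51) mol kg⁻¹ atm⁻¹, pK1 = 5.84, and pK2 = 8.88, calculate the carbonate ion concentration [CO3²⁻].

[CO2*] = KH · pCO2 = 10^(−1.51) × 948×10^-6 = 2.930×10^-5 mol/kg
α₀ = 1/(1 + K1/[H⁺] + K1K2/[H⁺]²) = 1/(1 + 10^+1.79 + 10^+0.54) = 0.01512
DIC = [CO2*]/α₀ = 2.930×10^-5 / 0.01512 = 1.937 mmol/kg
[CO3²⁻] = α₂·DIC; α₂ = 0.05244, so [CO3²⁻] = 0.05244 × 1.937 = 0.102 mmol/kg

[CO3²⁻] = 0.102 mmol/kg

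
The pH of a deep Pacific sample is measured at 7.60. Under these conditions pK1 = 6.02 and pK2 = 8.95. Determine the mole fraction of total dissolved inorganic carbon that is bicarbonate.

α₁ = 1 / (1 + [H⁺]/K1 + K2/[H⁺]) = 1 / (1 + 10^-1.58 + 10^-1.35)
   = 1 / (1 + 0.026303 + 0.044668) = 1/1.0710 = 0.9337

α₁ = 0.934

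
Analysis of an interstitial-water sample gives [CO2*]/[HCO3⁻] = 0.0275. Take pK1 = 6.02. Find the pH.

pH = 7.58

From K1 = [H⁺][HCO3⁻]/[CO2*]:  pH = pK1 − log₁₀([CO2*]/[HCO3⁻])
log₁₀(0.0275) = -1.561
pH = 6.02 − (-1.561) = 7.58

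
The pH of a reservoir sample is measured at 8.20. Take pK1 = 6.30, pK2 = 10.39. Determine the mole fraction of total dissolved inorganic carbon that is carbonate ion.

α₂ = 0.00634

α₂ = 1 / (1 + [H⁺]/K2 + [H⁺]²/(K1K2)) = 1 / (1 + 10^+2.19 + 10^+0.29)
   = 1 / (1 + 154.88 + 1.9498) = 1/157.83 = 0.006336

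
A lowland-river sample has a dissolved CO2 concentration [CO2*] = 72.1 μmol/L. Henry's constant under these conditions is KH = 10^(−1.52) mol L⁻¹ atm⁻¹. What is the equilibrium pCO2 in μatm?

pCO2 = 2390 μatm

KH = 10^(−1.52) = 3.020×10^-2 mol L⁻¹ atm⁻¹
pCO2 = [CO2*]/KH = 72.1×10^-6 / 3.020×10^-2 = 2.39×10^-3 atm = 2390 μatm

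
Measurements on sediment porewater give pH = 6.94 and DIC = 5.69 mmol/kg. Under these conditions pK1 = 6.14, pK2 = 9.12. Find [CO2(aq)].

[CO2*] = 0.774 mmol/kg

α₀ = 1 / (1 + K1/[H⁺] + K1K2/[H⁺]²) = 1 / (1 + 10^+0.80 + 10^-1.38)
   = 1 / (1 + 6.3096 + 0.041687) = 1/7.3513 = 0.1360
[CO2*] = α₀ × DIC = 0.1360 × 5.69 = 0.774 mmol/kg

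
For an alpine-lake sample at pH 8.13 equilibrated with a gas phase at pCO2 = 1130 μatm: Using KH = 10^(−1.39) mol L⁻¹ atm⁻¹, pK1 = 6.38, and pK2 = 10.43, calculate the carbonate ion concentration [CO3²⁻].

[CO3²⁻] = 13.0 μmol/L

[CO2*] = KH · pCO2 = 10^(−1.39) × 1130×10^-6 = 4.603×10^-5 mol/L
α₀ = 1/(1 + K1/[H⁺] + K1K2/[H⁺]²) = 1/(1 + 10^+1.75 + 10^-0.55) = 0.01739
DIC = [CO2*]/α₀ = 4.603×10^-5 / 0.01739 = 2.648 mmol/L
[CO3²⁻] = α₂·DIC; α₂ = 0.004900, so [CO3²⁻] = 0.004900 × 2.648 = 0.0130 mmol/L = 13.0 μmol/L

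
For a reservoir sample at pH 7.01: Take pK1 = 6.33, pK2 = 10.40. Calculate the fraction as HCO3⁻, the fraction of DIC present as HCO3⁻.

α₁ = 0.827

α₁ = 1 / (1 + [H⁺]/K1 + K2/[H⁺]) = 1 / (1 + 10^-0.68 + 10^-3.39)
   = 1 / (1 + 0.20893 + 0.00040738) = 1/1.2093 = 0.8269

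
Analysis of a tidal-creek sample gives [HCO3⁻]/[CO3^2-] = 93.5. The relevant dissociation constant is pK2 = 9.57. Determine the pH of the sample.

pH = 7.60

From K2 = [H⁺][CO3^2-]/[HCO3⁻]:  pH = pK2 − log₁₀([HCO3⁻]/[CO3^2-])
log₁₀(93.5) = +1.971
pH = 9.57 − (+1.971) = 7.60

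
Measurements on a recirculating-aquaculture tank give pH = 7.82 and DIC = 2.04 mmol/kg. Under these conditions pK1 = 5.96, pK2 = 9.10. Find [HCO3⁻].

α₁ = 1 / (1 + [H⁺]/K1 + K2/[H⁺]) = 1 / (1 + 10^-1.86 + 10^-1.28)
   = 1 / (1 + 0.013804 + 0.052481) = 1/1.0663 = 0.9378
[HCO3⁻] = α₁ × DIC = 0.9378 × 2.04 = 1.91 mmol/kg

[HCO3⁻] = 1.91 mmol/kg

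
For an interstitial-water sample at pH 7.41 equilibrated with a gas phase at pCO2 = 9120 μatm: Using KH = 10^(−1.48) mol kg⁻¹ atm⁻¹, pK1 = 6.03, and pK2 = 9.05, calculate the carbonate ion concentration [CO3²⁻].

[CO3²⁻] = 0.166 mmol/kg

[CO2*] = KH · pCO2 = 10^(−1.48) × 9120×10^-6 = 3.020×10^-4 mol/kg
α₀ = 1/(1 + K1/[H⁺] + K1K2/[H⁺]²) = 1/(1 + 10^+1.38 + 10^-0.26) = 0.03916
DIC = [CO2*]/α₀ = 3.020×10^-4 / 0.03916 = 7.712 mmol/kg
[CO3²⁻] = α₂·DIC; α₂ = 0.02152, so [CO3²⁻] = 0.02152 × 7.712 = 0.166 mmol/kg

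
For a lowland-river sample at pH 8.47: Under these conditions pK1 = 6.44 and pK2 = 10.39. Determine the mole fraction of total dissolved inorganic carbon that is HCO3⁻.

α₁ = 0.979

α₁ = 1 / (1 + [H⁺]/K1 + K2/[H⁺]) = 1 / (1 + 10^-2.03 + 10^-1.92)
   = 1 / (1 + 0.0093325 + 0.012023) = 1/1.0214 = 0.9791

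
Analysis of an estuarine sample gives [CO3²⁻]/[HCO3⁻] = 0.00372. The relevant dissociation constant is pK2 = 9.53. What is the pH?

pH = 7.10

From K2 = [H⁺][CO3²⁻]/[HCO3⁻]:  pH = pK2 + log₁₀([CO3²⁻]/[HCO3⁻])
log₁₀(0.00372) = -2.429
pH = 9.53 + (-2.429) = 7.10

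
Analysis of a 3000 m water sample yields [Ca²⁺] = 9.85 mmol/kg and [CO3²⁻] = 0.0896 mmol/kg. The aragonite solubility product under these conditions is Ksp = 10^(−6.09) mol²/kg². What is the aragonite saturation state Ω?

Ω = 1.09

Ksp = 10^(−6.09) = 8.128×10^-7
Ω = [Ca²⁺][CO3²⁻]/Ksp = (9.85×10^-3)(0.0896×10^-3) / 8.128×10^-7 = 1.09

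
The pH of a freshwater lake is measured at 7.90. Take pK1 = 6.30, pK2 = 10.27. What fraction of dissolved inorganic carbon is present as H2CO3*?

α₀ = 0.0244

α₀ = 1 / (1 + K1/[H⁺] + K1K2/[H⁺]²) = 1 / (1 + 10^+1.60 + 10^-0.77)
   = 1 / (1 + 39.811 + 0.16982) = 1/40.981 = 0.02440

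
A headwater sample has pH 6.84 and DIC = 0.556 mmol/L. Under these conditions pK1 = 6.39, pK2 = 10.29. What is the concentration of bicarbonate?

α₁ = 1 / (1 + [H⁺]/K1 + K2/[H⁺]) = 1 / (1 + 10^-0.45 + 10^-3.45)
   = 1 / (1 + 0.35481 + 0.00035481) = 1/1.3552 = 0.7379
[HCO3⁻] = α₁ × DIC = 0.7379 × 0.556 = 0.410 mmol/L

[HCO3⁻] = 0.410 mmol/L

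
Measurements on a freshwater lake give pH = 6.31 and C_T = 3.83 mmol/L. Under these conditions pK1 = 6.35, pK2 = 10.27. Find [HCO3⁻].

[HCO3⁻] = 1.83 mmol/L

α₁ = 1 / (1 + [H⁺]/K1 + K2/[H⁺]) = 1 / (1 + 10^+0.04 + 10^-3.96)
   = 1 / (1 + 1.0965 + 0.00010965) = 1/2.0966 = 0.4770
[HCO3⁻] = α₁ × DIC = 0.4770 × 3.83 = 1.83 mmol/L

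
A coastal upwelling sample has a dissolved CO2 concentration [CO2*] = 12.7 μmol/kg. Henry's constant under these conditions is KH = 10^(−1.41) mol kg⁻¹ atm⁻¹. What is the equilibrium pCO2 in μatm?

pCO2 = 326 μatm

KH = 10^(−1.41) = 3.890×10^-2 mol kg⁻¹ atm⁻¹
pCO2 = [CO2*]/KH = 12.7×10^-6 / 3.890×10^-2 = 3.26×10^-4 atm = 326 μatm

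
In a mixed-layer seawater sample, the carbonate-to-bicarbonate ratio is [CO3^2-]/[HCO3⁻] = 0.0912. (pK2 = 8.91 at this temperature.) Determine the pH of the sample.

pH = 7.87

From K2 = [H⁺][CO3^2-]/[HCO3⁻]:  pH = pK2 + log₁₀([CO3^2-]/[HCO3⁻])
log₁₀(0.0912) = -1.040
pH = 8.91 + (-1.040) = 7.87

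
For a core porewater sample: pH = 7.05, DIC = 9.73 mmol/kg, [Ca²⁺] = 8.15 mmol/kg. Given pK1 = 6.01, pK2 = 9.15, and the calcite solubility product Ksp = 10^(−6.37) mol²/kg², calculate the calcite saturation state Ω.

α₂ = 1 / (1 + [H⁺]/K2 + [H⁺]²/(K1K2)) = 1 / (1 + 10^+2.10 + 10^+1.06)
   = 1 / (1 + 125.89 + 11.482) = 1/138.37 = 0.007227
[CO3²⁻] = α₂ × DIC = 0.007227 × 9.73 = 0.07032 mmol/kg
Ksp = 10^(−6.37) = 4.266×10^-7
Ω = [Ca²⁺][CO3²⁻]/Ksp = (8.15×10^-3)(7.032×10^-5) / 4.266×10^-7 = 1.34

Ω = 1.34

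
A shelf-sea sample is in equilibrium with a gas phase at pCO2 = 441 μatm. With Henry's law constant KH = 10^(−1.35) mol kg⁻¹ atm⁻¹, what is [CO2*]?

[CO2*] = 19.7 μmol/kg

KH = 10^(−1.35) = 4.467×10^-2 mol kg⁻¹ atm⁻¹
[CO2*] = KH · pCO2 = 4.467×10^-2 × 441×10^-6 atm = 1.97×10^-5 mol/kg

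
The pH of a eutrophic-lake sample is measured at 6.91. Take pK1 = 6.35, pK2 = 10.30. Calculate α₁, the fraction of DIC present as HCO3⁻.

α₁ = 0.784

α₁ = 1 / (1 + [H⁺]/K1 + K2/[H⁺]) = 1 / (1 + 10^-0.56 + 10^-3.39)
   = 1 / (1 + 0.27542 + 0.00040738) = 1/1.2758 = 0.7838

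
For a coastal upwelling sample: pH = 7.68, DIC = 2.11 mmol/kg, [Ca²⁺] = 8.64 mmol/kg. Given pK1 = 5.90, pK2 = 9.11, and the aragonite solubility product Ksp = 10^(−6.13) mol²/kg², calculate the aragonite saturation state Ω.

α₂ = 1 / (1 + [H⁺]/K2 + [H⁺]²/(K1K2)) = 1 / (1 + 10^+1.43 + 10^-0.35)
   = 1 / (1 + 26.915 + 0.44668) = 1/28.362 = 0.03526
[CO3²⁻] = α₂ × DIC = 0.03526 × 2.11 = 0.07440 mmol/kg
Ksp = 10^(−6.13) = 7.413×10^-7
Ω = [Ca²⁺][CO3²⁻]/Ksp = (8.64×10^-3)(7.440×10^-5) / 7.413×10^-7 = 0.867

Ω = 0.867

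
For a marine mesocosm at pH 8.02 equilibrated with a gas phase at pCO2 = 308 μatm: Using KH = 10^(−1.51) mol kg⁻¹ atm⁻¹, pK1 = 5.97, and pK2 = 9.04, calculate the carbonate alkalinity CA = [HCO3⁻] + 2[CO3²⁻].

CA = 1.27 mmol/kg

[CO2*] = KH · pCO2 = 10^(−1.51) × 308×10^-6 = 9.518×10^-6 mol/kg
α₀ = 1/(1 + K1/[H⁺] + K1K2/[H⁺]²) = 1/(1 + 10^+2.05 + 10^+1.03) = 0.008070
DIC = [CO2*]/α₀ = 9.518×10^-6 / 0.008070 = 1.179 mmol/kg
CA = (α₁ + 2α₂)·DIC = (0.9055 + 2×0.08647) × 1.179 = 1.27 mmol/kg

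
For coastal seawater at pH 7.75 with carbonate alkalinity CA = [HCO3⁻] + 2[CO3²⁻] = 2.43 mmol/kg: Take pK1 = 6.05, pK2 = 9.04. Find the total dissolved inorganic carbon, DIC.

CA = [HCO3⁻] + 2[CO3²⁻] = (α₁ + 2α₂)·DIC
At pH 7.75: [H⁺]/K1 = 10^-1.70 = 0.019953, K2/[H⁺] = 10^-1.29 = 0.051286
α₁ = 1/(1 + 0.019953 + 0.051286) = 1/1.0712 = 0.9335; α₂ = α₁·K2/[H⁺] = 0.04788
α₁ + 2α₂ = 1.0292
DIC = CA / (α₁ + 2α₂) = 2.43 / 1.0292 = 2.36 mmol/kg

DIC = 2.36 mmol/kg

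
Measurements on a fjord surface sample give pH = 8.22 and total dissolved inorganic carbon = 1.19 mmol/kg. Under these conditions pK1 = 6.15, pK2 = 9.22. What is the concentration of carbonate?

α₂ = 1 / (1 + [H⁺]/K2 + [H⁺]²/(K1K2)) = 1 / (1 + 10^+1.00 + 10^-1.07)
   = 1 / (1 + 10.000 + 0.085114) = 1/11.085 = 0.09021
[CO3²⁻] = α₂ × DIC = 0.09021 × 1.19 = 0.107 mmol/kg

[CO3²⁻] = 0.107 mmol/kg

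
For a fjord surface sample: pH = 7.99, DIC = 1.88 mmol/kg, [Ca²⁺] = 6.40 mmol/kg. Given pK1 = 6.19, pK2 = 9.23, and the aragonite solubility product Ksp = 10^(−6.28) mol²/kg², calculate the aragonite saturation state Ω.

Ω = 1.23

α₂ = 1 / (1 + [H⁺]/K2 + [H⁺]²/(K1K2)) = 1 / (1 + 10^+1.24 + 10^-0.56)
   = 1 / (1 + 17.378 + 0.27542) = 1/18.653 = 0.05361
[CO3²⁻] = α₂ × DIC = 0.05361 × 1.88 = 0.1008 mmol/kg
Ksp = 10^(−6.28) = 5.248×10^-7
Ω = [Ca²⁺][CO3²⁻]/Ksp = (6.40×10^-3)(1.008×10^-4) / 5.248×10^-7 = 1.23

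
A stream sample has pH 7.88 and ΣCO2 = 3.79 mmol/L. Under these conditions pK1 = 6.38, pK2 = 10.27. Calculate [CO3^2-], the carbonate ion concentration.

[CO3²⁻] = 14.9 μmol/L

α₂ = 1 / (1 + [H⁺]/K2 + [H⁺]²/(K1K2)) = 1 / (1 + 10^+2.39 + 10^+0.89)
   = 1 / (1 + 245.47 + 7.7625) = 1/254.23 = 0.003933
[CO3²⁻] = α₂ × DIC = 0.003933 × 3.79 = 0.0149 mmol/L = 14.9 μmol/L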